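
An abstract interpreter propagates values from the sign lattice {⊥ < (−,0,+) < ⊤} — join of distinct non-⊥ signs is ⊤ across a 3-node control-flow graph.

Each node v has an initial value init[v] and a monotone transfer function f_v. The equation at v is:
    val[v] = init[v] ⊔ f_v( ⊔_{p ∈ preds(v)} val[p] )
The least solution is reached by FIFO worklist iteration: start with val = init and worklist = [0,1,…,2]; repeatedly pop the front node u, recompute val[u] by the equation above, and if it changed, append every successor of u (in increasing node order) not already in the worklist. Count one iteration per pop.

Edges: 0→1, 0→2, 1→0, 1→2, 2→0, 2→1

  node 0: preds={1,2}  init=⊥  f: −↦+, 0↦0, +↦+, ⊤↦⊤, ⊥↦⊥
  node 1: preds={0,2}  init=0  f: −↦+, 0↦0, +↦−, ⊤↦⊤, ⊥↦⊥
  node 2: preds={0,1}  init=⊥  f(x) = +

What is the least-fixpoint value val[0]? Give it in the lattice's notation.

Iteration log — 7 steps:
  step 1. node 0  ⊔preds=0  new=0  old=⊥  +wl: 
  step 2. node 1  ⊔preds=0  new=0  stable
  step 3. node 2  ⊔preds=0  new=+  old=⊥  +wl: 0,1
  step 4. node 0  ⊔preds=⊤  new=⊤  old=0  +wl: 2
  step 5. node 1  ⊔preds=⊤  new=⊤  old=0  +wl: 0
  step 6. node 2  ⊔preds=⊤  new=+  stable
  step 7. node 0  ⊔preds=⊤  new=⊤  stable

Least fixpoint reached:
  node 0: ⊤
  node 1: ⊤
  node 2: +

⊤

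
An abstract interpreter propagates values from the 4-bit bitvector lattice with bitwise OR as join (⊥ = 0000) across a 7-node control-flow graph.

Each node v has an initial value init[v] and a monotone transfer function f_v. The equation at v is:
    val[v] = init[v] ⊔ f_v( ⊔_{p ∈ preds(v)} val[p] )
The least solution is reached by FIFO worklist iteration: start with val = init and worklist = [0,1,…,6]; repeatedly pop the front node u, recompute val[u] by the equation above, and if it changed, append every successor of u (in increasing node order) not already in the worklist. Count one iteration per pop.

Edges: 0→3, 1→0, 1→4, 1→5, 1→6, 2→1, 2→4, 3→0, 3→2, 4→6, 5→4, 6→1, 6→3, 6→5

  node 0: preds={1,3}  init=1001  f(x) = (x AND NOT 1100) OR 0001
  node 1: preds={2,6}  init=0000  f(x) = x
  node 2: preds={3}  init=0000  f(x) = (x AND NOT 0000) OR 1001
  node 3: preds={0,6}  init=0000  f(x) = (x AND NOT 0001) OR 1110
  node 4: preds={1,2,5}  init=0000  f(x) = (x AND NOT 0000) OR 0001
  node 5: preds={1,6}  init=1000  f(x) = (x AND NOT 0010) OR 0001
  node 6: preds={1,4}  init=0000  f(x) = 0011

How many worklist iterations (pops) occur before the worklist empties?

Iteration log — 20 steps:
  step 1. node 0  ⊔preds=0000  new=1001  stable
  step 2. node 1  ⊔preds=0000  new=0000  stable
  step 3. node 2  ⊔preds=0000  new=1001  old=0000  +wl: 1
  step 4. node 3  ⊔preds=1001  new=1110  old=0000  +wl: 0,2
  step 5. node 4  ⊔preds=1001  new=1001  old=0000  +wl: 
  step 6. node 5  ⊔preds=0000  new=1001  old=1000  +wl: 4
  step 7. node 6  ⊔preds=1001  new=0011  old=0000  +wl: 3,5
  step 8. node 1  ⊔preds=1011  new=1011  old=0000  +wl: 6
  step 9. node 0  ⊔preds=1111  new=1011  old=1001  +wl: 
  step 10. node 2  ⊔preds=1110  new=1111  old=1001  +wl: 1
  step 11. node 4  ⊔preds=1111  new=1111  old=1001  +wl: 
  step 12. node 3  ⊔preds=1011  new=1110  stable
  step 13. node 5  ⊔preds=1011  new=1001  stable
  step 14. node 6  ⊔preds=1111  new=0011  stable
  step 15. node 1  ⊔preds=1111  new=1111  old=1011  +wl: 0,4,5,6
  step 16. node 0  ⊔preds=1111  new=1011  stable
  step 17. node 4  ⊔preds=1111  new=1111  stable
  step 18. node 5  ⊔preds=1111  new=1101  old=1001  +wl: 4
  step 19. node 6  ⊔preds=1111  new=0011  stable
  step 20. node 4  ⊔preds=1111  new=1111  stable

Least fixpoint reached:
  node 0: 1011
  node 1: 1111
  node 2: 1111
  node 3: 1110
  node 4: 1111
  node 5: 1101
  node 6: 0011

20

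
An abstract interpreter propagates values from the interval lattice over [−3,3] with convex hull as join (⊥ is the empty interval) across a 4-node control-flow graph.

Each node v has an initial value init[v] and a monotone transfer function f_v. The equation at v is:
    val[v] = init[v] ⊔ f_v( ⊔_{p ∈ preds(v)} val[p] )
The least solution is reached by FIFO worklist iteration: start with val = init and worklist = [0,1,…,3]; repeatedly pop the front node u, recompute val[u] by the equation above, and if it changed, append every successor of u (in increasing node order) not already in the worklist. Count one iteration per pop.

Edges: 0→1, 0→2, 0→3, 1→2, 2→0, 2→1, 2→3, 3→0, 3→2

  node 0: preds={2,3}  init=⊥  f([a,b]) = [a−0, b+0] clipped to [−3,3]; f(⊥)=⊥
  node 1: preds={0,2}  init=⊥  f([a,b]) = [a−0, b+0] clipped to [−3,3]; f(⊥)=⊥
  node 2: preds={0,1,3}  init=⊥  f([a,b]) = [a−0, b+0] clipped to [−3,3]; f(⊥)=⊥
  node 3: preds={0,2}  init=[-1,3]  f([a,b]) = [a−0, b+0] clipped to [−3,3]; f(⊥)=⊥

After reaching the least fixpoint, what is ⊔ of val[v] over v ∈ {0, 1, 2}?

Worklist (6 pops):
  #1 pop 0: in=[-1,3] → [-1,3] (was ⊥); enqueue []
  #2 pop 1: in=[-1,3] → [-1,3] (was ⊥); enqueue []
  #3 pop 2: in=[-1,3] → [-1,3] (was ⊥); enqueue [0,1]
  #4 pop 3: in=[-1,3] → [-1,3] (no change)
  #5 pop 0: in=[-1,3] → [-1,3] (no change)
  #6 pop 1: in=[-1,3] → [-1,3] (no change)

Fixpoint:
  val[0] = [-1,3]
  val[1] = [-1,3]
  val[2] = [-1,3]
  val[3] = [-1,3]

[-1,3]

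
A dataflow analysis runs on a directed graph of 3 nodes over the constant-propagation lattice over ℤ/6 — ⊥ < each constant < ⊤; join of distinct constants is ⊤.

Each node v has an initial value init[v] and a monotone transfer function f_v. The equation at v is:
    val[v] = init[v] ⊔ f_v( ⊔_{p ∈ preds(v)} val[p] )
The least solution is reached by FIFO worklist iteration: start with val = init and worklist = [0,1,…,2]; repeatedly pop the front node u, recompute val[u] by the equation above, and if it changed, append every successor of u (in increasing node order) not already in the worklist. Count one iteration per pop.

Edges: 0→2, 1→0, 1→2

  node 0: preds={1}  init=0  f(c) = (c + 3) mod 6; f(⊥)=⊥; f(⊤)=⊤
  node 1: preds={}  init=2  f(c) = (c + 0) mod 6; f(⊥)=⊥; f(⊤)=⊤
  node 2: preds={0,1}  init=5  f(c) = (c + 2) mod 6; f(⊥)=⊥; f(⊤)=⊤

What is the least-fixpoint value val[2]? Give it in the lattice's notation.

Worklist (3 pops):
  #1 pop 0: in=2 → ⊤ (was 0); enqueue []
  #2 pop 1: in=⊥ → 2 (no change)
  #3 pop 2: in=⊤ → ⊤ (was 5); enqueue []

Fixpoint:
  val[0] = ⊤
  val[1] = 2
  val[2] = ⊤

⊤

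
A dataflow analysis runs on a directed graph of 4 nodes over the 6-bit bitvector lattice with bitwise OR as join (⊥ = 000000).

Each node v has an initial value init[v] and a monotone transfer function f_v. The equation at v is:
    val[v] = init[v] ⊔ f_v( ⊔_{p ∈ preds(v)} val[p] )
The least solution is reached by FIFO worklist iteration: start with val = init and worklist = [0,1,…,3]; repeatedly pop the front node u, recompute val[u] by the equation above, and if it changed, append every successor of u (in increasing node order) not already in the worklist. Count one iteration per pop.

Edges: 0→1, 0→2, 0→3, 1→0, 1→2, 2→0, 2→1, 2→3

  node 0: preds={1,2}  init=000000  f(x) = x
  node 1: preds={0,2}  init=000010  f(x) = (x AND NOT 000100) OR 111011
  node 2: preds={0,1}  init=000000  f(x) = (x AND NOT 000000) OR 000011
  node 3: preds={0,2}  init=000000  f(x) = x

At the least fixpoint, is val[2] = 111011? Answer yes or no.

Worklist (8 pops):
  #1 pop 0: in=000010 → 000010 (was 000000); enqueue []
  #2 pop 1: in=000010 → 111011 (was 000010); enqueue [0]
  #3 pop 2: in=111011 → 111011 (was 000000); enqueue [1]
  #4 pop 3: in=111011 → 111011 (was 000000); enqueue []
  #5 pop 0: in=111011 → 111011 (was 000010); enqueue [2,3]
  #6 pop 1: in=111011 → 111011 (no change)
  #7 pop 2: in=111011 → 111011 (no change)
  #8 pop 3: in=111011 → 111011 (no change)

Fixpoint:
  val[0] = 111011
  val[1] = 111011
  val[2] = 111011
  val[3] = 111011

yes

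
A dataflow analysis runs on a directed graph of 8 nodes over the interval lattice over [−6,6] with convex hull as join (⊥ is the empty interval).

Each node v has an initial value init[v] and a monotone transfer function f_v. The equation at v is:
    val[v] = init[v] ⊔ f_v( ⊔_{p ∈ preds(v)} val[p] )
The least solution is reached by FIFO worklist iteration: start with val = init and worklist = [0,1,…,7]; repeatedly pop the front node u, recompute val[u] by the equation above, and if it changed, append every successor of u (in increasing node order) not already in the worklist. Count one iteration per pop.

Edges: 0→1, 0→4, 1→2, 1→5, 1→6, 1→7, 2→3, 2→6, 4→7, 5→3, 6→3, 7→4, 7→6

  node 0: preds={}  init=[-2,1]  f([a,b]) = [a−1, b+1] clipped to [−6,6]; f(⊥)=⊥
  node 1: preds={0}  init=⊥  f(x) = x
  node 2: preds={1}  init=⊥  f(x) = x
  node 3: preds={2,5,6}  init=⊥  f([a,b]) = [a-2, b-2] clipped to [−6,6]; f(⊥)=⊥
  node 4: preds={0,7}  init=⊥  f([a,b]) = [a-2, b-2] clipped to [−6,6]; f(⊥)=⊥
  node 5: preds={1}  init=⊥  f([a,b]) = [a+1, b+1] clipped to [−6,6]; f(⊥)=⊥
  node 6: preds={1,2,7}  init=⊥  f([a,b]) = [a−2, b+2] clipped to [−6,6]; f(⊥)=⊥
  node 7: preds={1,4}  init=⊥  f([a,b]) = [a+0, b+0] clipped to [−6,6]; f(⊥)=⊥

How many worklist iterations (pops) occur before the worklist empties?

Trace (15 dequeues):
  [1] u=0 | in ⊥ | out [-2,1] | ==
  [2] u=1 | in [-2,1] | out [-2,1] | prev ⊥ | push {}
  [3] u=2 | in [-2,1] | out [-2,1] | prev ⊥ | push {}
  [4] u=3 | in [-2,1] | out [-4,-1] | prev ⊥ | push {}
  [5] u=4 | in [-2,1] | out [-4,-1] | prev ⊥ | push {}
  [6] u=5 | in [-2,1] | out [-1,2] | prev ⊥ | push {3}
  [7] u=6 | in [-2,1] | out [-4,3] | prev ⊥ | push {}
  [8] u=7 | in [-4,1] | out [-4,1] | prev ⊥ | push {4,6}
  [9] u=3 | in [-4,3] | out [-6,1] | prev [-4,-1] | push {}
  [10] u=4 | in [-4,1] | out [-6,-1] | prev [-4,-1] | push {7}
  [11] u=6 | in [-4,1] | out [-6,3] | prev [-4,3] | push {3}
  [12] u=7 | in [-6,1] | out [-6,1] | prev [-4,1] | push {4,6}
  [13] u=3 | in [-6,3] | out [-6,1] | ==
  [14] u=4 | in [-6,1] | out [-6,-1] | ==
  [15] u=6 | in [-6,1] | out [-6,3] | ==

Converged values:
  [0] [-2,1]
  [1] [-2,1]
  [2] [-2,1]
  [3] [-6,1]
  [4] [-6,-1]
  [5] [-1,2]
  [6] [-6,3]
  [7] [-6,1]

15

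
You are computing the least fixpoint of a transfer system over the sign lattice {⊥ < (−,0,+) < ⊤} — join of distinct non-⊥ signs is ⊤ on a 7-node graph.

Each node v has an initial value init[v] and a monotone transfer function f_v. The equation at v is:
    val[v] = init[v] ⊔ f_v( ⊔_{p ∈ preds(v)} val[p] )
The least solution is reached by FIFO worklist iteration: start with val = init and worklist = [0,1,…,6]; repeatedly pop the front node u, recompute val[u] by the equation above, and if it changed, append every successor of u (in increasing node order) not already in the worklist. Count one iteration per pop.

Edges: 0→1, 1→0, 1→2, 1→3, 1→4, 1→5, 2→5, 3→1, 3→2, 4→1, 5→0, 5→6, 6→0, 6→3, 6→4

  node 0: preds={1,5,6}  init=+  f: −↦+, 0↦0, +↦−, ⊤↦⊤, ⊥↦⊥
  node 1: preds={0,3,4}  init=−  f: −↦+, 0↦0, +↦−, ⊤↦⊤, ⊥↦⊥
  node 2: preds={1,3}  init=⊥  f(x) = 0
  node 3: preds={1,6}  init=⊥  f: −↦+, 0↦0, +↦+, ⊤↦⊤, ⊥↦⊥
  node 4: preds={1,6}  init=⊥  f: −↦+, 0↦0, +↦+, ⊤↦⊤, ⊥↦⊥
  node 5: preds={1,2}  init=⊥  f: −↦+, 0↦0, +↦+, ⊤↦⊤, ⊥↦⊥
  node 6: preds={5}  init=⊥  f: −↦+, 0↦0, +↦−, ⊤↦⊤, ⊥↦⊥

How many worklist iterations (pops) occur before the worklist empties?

Iteration log — 18 steps:
  step 1. node 0  ⊔preds=−  new=+  stable
  step 2. node 1  ⊔preds=+  new=−  stable
  step 3. node 2  ⊔preds=−  new=0  old=⊥  +wl: 
  step 4. node 3  ⊔preds=−  new=+  old=⊥  +wl: 1,2
  step 5. node 4  ⊔preds=−  new=+  old=⊥  +wl: 
  step 6. node 5  ⊔preds=⊤  new=⊤  old=⊥  +wl: 0
  step 7. node 6  ⊔preds=⊤  new=⊤  old=⊥  +wl: 3,4
  step 8. node 1  ⊔preds=+  new=−  stable
  step 9. node 2  ⊔preds=⊤  new=0  stable
  step 10. node 0  ⊔preds=⊤  new=⊤  old=+  +wl: 1
  step 11. node 3  ⊔preds=⊤  new=⊤  old=+  +wl: 2
  step 12. node 4  ⊔preds=⊤  new=⊤  old=+  +wl: 
  step 13. node 1  ⊔preds=⊤  new=⊤  old=−  +wl: 0,3,4,5
  step 14. node 2  ⊔preds=⊤  new=0  stable
  step 15. node 0  ⊔preds=⊤  new=⊤  stable
  step 16. node 3  ⊔preds=⊤  new=⊤  stable
  step 17. node 4  ⊔preds=⊤  new=⊤  stable
  step 18. node 5  ⊔preds=⊤  new=⊤  stable

Least fixpoint reached:
  node 0: ⊤
  node 1: ⊤
  node 2: 0
  node 3: ⊤
  node 4: ⊤
  node 5: ⊤
  node 6: ⊤

18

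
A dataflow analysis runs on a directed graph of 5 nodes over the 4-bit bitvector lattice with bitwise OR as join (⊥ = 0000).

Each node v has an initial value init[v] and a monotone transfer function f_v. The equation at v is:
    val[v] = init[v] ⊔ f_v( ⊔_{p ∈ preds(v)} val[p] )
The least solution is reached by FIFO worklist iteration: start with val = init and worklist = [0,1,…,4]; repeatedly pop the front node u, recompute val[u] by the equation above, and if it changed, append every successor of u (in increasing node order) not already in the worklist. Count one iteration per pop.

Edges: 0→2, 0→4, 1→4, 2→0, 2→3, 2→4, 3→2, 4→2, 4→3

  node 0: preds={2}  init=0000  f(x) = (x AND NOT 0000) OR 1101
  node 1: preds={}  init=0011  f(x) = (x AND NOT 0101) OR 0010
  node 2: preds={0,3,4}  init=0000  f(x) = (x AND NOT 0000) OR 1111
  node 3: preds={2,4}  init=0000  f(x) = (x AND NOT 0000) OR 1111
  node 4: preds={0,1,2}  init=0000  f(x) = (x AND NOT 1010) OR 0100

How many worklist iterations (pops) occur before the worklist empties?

Worklist (9 pops):
  #1 pop 0: in=0000 → 1101 (was 0000); enqueue []
  #2 pop 1: in=0000 → 0011 (no change)
  #3 pop 2: in=1101 → 1111 (was 0000); enqueue [0]
  #4 pop 3: in=1111 → 1111 (was 0000); enqueue [2]
  #5 pop 4: in=1111 → 0101 (was 0000); enqueue [3]
  #6 pop 0: in=1111 → 1111 (was 1101); enqueue [4]
  #7 pop 2: in=1111 → 1111 (no change)
  #8 pop 3: in=1111 → 1111 (no change)
  #9 pop 4: in=1111 → 0101 (no change)

Fixpoint:
  val[0] = 1111
  val[1] = 0011
  val[2] = 1111
  val[3] = 1111
  val[4] = 0101

9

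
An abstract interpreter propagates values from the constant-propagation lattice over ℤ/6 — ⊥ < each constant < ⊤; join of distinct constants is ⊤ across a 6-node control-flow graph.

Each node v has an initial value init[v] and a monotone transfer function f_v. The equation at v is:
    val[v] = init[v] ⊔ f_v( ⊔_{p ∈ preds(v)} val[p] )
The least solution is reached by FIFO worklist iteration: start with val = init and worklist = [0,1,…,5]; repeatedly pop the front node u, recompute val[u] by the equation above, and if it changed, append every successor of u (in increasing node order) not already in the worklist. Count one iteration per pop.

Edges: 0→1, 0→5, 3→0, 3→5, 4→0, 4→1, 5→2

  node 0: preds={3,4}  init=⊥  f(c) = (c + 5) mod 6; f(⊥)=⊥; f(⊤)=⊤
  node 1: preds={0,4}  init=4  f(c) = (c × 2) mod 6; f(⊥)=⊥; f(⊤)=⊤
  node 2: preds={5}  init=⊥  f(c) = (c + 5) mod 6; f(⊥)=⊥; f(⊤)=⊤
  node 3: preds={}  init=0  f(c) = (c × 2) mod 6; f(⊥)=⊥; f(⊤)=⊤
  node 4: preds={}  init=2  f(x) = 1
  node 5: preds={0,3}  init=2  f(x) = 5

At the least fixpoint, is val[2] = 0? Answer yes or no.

Trace (9 dequeues):
  [1] u=0 | in ⊤ | out ⊤ | prev ⊥ | push {}
  [2] u=1 | in ⊤ | out ⊤ | prev 4 | push {}
  [3] u=2 | in 2 | out 1 | prev ⊥ | push {}
  [4] u=3 | in ⊥ | out 0 | ==
  [5] u=4 | in ⊥ | out ⊤ | prev 2 | push {0,1}
  [6] u=5 | in ⊤ | out ⊤ | prev 2 | push {2}
  [7] u=0 | in ⊤ | out ⊤ | ==
  [8] u=1 | in ⊤ | out ⊤ | ==
  [9] u=2 | in ⊤ | out ⊤ | prev 1 | push {}

Converged values:
  [0] ⊤
  [1] ⊤
  [2] ⊤
  [3] 0
  [4] ⊤
  [5] ⊤

no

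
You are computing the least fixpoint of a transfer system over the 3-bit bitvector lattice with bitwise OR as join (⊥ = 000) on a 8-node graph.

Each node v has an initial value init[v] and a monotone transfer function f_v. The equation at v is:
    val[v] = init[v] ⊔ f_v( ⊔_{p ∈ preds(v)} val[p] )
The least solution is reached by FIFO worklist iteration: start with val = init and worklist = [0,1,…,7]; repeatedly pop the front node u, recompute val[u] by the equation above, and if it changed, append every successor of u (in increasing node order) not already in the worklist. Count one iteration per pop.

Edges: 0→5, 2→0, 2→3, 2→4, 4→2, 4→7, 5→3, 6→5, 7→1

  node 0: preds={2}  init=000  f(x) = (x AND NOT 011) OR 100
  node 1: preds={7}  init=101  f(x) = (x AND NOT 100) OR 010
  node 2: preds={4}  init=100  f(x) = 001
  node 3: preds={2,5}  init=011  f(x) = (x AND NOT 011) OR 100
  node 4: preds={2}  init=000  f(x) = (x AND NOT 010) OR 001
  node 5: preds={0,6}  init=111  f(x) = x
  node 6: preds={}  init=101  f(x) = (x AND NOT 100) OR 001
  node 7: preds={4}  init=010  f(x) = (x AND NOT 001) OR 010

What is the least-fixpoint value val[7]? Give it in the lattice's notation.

110

Trace (11 dequeues):
  [1] u=0 | in 100 | out 100 | prev 000 | push {}
  [2] u=1 | in 010 | out 111 | prev 101 | push {}
  [3] u=2 | in 000 | out 101 | prev 100 | push {0}
  [4] u=3 | in 111 | out 111 | prev 011 | push {}
  [5] u=4 | in 101 | out 101 | prev 000 | push {2}
  [6] u=5 | in 101 | out 111 | ==
  [7] u=6 | in 000 | out 101 | ==
  [8] u=7 | in 101 | out 110 | prev 010 | push {1}
  [9] u=0 | in 101 | out 100 | ==
  [10] u=2 | in 101 | out 101 | ==
  [11] u=1 | in 110 | out 111 | ==

Converged values:
  [0] 100
  [1] 111
  [2] 101
  [3] 111
  [4] 101
  [5] 111
  [6] 101
  [7] 110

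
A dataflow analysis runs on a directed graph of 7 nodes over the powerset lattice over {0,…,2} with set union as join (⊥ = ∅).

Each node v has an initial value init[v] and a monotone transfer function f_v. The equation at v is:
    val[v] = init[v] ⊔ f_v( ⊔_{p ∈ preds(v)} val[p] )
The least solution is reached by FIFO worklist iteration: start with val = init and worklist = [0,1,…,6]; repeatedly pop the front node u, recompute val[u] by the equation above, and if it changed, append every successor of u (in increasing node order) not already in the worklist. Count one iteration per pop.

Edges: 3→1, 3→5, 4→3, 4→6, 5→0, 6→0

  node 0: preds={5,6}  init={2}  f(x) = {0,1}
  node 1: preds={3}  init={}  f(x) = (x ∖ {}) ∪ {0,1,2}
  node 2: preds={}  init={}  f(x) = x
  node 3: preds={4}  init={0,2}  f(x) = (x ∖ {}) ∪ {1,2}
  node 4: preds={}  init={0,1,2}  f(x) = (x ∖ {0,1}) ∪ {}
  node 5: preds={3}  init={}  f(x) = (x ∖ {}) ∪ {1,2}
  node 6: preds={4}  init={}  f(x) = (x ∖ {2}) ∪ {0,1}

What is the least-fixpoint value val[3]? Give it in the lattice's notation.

Trace (9 dequeues):
  [1] u=0 | in {} | out {0,1,2} | prev {2} | push {}
  [2] u=1 | in {0,2} | out {0,1,2} | prev {} | push {}
  [3] u=2 | in {} | out {} | ==
  [4] u=3 | in {0,1,2} | out {0,1,2} | prev {0,2} | push {1}
  [5] u=4 | in {} | out {0,1,2} | ==
  [6] u=5 | in {0,1,2} | out {0,1,2} | prev {} | push {0}
  [7] u=6 | in {0,1,2} | out {0,1} | prev {} | push {}
  [8] u=1 | in {0,1,2} | out {0,1,2} | ==
  [9] u=0 | in {0,1,2} | out {0,1,2} | ==

Converged values:
  [0] {0,1,2}
  [1] {0,1,2}
  [2] {}
  [3] {0,1,2}
  [4] {0,1,2}
  [5] {0,1,2}
  [6] {0,1}

{0,1,2}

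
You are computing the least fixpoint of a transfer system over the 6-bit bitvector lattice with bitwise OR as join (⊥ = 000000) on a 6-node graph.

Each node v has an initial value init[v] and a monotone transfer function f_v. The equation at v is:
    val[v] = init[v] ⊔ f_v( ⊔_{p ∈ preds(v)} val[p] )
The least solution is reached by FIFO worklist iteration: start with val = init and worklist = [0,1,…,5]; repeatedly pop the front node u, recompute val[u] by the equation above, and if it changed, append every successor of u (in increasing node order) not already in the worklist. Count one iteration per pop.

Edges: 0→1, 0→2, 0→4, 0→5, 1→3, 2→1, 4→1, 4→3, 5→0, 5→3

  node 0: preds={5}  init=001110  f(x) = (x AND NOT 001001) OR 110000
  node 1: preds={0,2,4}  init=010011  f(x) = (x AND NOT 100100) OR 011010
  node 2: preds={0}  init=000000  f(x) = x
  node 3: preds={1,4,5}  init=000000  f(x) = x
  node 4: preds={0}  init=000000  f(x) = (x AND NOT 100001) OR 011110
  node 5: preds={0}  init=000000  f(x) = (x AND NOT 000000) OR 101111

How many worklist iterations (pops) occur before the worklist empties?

Iteration log — 9 steps:
  step 1. node 0  ⊔preds=000000  new=111110  old=001110  +wl: 
  step 2. node 1  ⊔preds=111110  new=011011  old=010011  +wl: 
  step 3. node 2  ⊔preds=111110  new=111110  old=000000  +wl: 1
  step 4. node 3  ⊔preds=011011  new=011011  old=000000  +wl: 
  step 5. node 4  ⊔preds=111110  new=011110  old=000000  +wl: 3
  step 6. node 5  ⊔preds=111110  new=111111  old=000000  +wl: 0
  step 7. node 1  ⊔preds=111110  new=011011  stable
  step 8. node 3  ⊔preds=111111  new=111111  old=011011  +wl: 
  step 9. node 0  ⊔preds=111111  new=111110  stable

Least fixpoint reached:
  node 0: 111110
  node 1: 011011
  node 2: 111110
  node 3: 111111
  node 4: 011110
  node 5: 111111

9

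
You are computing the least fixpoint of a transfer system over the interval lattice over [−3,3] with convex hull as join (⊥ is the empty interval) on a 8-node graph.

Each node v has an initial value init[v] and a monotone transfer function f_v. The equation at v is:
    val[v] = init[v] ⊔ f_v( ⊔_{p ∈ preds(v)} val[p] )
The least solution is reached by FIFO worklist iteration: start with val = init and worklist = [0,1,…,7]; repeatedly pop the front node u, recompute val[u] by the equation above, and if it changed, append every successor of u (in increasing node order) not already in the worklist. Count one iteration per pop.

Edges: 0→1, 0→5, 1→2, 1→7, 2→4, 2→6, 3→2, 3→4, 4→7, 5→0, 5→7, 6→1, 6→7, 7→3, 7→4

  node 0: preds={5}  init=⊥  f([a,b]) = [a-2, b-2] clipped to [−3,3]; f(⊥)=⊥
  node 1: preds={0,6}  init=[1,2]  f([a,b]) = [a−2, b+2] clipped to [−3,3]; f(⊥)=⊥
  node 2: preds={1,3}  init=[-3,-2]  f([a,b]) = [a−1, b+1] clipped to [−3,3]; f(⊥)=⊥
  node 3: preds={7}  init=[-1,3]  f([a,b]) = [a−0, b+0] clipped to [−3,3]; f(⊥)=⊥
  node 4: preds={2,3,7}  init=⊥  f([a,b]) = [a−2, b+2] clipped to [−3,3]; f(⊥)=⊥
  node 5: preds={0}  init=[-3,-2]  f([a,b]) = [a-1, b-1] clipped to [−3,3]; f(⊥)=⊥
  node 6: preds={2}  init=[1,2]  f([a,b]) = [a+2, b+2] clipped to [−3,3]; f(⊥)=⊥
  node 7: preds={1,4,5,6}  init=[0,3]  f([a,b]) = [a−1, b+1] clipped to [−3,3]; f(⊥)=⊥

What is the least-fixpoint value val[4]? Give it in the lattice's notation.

Trace (12 dequeues):
  [1] u=0 | in [-3,-2] | out [-3,-3] | prev ⊥ | push {}
  [2] u=1 | in [-3,2] | out [-3,3] | prev [1,2] | push {}
  [3] u=2 | in [-3,3] | out [-3,3] | prev [-3,-2] | push {}
  [4] u=3 | in [0,3] | out [-1,3] | ==
  [5] u=4 | in [-3,3] | out [-3,3] | prev ⊥ | push {}
  [6] u=5 | in [-3,-3] | out [-3,-2] | ==
  [7] u=6 | in [-3,3] | out [-1,3] | prev [1,2] | push {1}
  [8] u=7 | in [-3,3] | out [-3,3] | prev [0,3] | push {3,4}
  [9] u=1 | in [-3,3] | out [-3,3] | ==
  [10] u=3 | in [-3,3] | out [-3,3] | prev [-1,3] | push {2}
  [11] u=4 | in [-3,3] | out [-3,3] | ==
  [12] u=2 | in [-3,3] | out [-3,3] | ==

Converged values:
  [0] [-3,-3]
  [1] [-3,3]
  [2] [-3,3]
  [3] [-3,3]
  [4] [-3,3]
  [5] [-3,-2]
  [6] [-1,3]
  [7] [-3,3]

[-3,3]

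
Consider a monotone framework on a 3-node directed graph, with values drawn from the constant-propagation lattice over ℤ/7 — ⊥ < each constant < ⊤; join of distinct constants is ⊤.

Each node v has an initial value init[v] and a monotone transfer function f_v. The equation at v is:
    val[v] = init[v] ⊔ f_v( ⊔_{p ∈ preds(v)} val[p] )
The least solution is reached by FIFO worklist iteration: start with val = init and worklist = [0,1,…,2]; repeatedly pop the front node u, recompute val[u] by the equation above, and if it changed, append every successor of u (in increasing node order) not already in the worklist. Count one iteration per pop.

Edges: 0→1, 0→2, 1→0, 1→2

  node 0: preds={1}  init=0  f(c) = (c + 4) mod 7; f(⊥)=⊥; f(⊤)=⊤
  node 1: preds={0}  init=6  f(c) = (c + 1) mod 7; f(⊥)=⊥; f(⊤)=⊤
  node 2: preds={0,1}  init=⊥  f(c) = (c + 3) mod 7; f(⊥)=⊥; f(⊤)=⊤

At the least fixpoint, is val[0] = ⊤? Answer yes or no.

yes

Worklist (4 pops):
  #1 pop 0: in=6 → ⊤ (was 0); enqueue []
  #2 pop 1: in=⊤ → ⊤ (was 6); enqueue [0]
  #3 pop 2: in=⊤ → ⊤ (was ⊥); enqueue []
  #4 pop 0: in=⊤ → ⊤ (no change)

Fixpoint:
  val[0] = ⊤
  val[1] = ⊤
  val[2] = ⊤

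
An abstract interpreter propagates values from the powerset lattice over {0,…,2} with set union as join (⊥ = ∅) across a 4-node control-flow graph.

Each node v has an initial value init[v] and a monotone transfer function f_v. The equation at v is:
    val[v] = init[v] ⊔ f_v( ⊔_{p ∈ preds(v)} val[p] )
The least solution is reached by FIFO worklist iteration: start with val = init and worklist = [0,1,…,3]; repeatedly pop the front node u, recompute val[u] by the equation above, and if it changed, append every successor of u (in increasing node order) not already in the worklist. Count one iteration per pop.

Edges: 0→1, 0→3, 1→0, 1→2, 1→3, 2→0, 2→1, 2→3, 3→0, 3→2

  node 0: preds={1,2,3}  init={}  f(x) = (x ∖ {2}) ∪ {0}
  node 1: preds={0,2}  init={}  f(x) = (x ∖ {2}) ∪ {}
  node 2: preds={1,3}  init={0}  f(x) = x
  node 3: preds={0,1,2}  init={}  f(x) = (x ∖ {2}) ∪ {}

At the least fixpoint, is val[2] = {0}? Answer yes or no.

Trace (6 dequeues):
  [1] u=0 | in {0} | out {0} | prev {} | push {}
  [2] u=1 | in {0} | out {0} | prev {} | push {0}
  [3] u=2 | in {0} | out {0} | ==
  [4] u=3 | in {0} | out {0} | prev {} | push {2}
  [5] u=0 | in {0} | out {0} | ==
  [6] u=2 | in {0} | out {0} | ==

Converged values:
  [0] {0}
  [1] {0}
  [2] {0}
  [3] {0}

yes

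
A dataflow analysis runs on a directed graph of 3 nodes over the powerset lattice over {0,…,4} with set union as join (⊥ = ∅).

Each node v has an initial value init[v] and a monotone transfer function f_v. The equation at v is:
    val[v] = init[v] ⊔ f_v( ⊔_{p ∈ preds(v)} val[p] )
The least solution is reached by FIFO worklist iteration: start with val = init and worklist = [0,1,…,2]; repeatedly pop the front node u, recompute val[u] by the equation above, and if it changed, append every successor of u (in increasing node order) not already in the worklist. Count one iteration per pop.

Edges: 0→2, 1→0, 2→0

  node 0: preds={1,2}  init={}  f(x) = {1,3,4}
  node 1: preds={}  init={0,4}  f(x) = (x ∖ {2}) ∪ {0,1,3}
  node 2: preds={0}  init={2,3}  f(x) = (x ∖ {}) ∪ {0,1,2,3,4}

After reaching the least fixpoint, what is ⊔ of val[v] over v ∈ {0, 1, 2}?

{0,1,2,3,4}

Worklist (4 pops):
  #1 pop 0: in={0,2,3,4} → {1,3,4} (was {}); enqueue []
  #2 pop 1: in={} → {0,1,3,4} (was {0,4}); enqueue [0]
  #3 pop 2: in={1,3,4} → {0,1,2,3,4} (was {2,3}); enqueue []
  #4 pop 0: in={0,1,2,3,4} → {1,3,4} (no change)

Fixpoint:
  val[0] = {1,3,4}
  val[1] = {0,1,3,4}
  val[2] = {0,1,2,3,4}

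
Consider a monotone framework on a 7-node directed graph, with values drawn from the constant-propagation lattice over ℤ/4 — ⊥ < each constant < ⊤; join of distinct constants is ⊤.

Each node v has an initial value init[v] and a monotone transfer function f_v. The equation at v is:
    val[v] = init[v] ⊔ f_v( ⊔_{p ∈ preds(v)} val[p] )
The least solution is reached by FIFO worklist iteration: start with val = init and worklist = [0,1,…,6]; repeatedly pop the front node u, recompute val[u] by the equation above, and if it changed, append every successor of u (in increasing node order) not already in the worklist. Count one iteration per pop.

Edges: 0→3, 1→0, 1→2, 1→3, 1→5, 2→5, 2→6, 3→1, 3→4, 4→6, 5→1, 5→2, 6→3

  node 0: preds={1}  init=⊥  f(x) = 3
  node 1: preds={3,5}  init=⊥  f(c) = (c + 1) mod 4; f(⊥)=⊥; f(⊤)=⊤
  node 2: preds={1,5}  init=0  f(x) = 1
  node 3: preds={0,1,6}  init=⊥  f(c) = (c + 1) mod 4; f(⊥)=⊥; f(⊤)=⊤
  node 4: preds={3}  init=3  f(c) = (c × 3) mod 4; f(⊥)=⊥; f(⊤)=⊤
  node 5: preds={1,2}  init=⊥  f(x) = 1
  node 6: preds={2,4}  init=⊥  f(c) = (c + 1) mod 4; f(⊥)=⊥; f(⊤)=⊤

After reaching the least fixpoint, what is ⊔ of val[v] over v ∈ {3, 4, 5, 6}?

Worklist (14 pops):
  #1 pop 0: in=⊥ → 3 (was ⊥); enqueue []
  #2 pop 1: in=⊥ → ⊥ (no change)
  #3 pop 2: in=⊥ → ⊤ (was 0); enqueue []
  #4 pop 3: in=3 → 0 (was ⊥); enqueue [1]
  #5 pop 4: in=0 → ⊤ (was 3); enqueue []
  #6 pop 5: in=⊤ → 1 (was ⊥); enqueue [2]
  #7 pop 6: in=⊤ → ⊤ (was ⊥); enqueue [3]
  #8 pop 1: in=⊤ → ⊤ (was ⊥); enqueue [0,5]
  #9 pop 2: in=⊤ → ⊤ (no change)
  #10 pop 3: in=⊤ → ⊤ (was 0); enqueue [1,4]
  #11 pop 0: in=⊤ → 3 (no change)
  #12 pop 5: in=⊤ → 1 (no change)
  #13 pop 1: in=⊤ → ⊤ (no change)
  #14 pop 4: in=⊤ → ⊤ (no change)

Fixpoint:
  val[0] = 3
  val[1] = ⊤
  val[2] = ⊤
  val[3] = ⊤
  val[4] = ⊤
  val[5] = 1
  val[6] = ⊤

⊤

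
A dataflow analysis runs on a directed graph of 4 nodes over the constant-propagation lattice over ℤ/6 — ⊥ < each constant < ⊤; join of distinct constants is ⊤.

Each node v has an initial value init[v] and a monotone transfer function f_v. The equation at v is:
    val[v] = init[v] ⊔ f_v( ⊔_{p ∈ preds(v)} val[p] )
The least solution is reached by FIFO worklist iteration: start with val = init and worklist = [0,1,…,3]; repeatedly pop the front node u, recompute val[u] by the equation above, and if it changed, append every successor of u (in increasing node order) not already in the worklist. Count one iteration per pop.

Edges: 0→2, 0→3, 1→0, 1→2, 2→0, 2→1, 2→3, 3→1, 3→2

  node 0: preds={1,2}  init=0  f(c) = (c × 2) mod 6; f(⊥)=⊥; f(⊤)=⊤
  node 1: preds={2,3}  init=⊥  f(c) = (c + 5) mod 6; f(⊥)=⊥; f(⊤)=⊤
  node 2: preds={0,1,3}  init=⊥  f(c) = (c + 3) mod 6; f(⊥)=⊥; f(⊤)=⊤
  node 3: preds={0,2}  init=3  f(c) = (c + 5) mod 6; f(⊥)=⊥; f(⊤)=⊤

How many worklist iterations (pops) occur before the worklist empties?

Trace (9 dequeues):
  [1] u=0 | in ⊥ | out 0 | ==
  [2] u=1 | in 3 | out 2 | prev ⊥ | push {0}
  [3] u=2 | in ⊤ | out ⊤ | prev ⊥ | push {1}
  [4] u=3 | in ⊤ | out ⊤ | prev 3 | push {2}
  [5] u=0 | in ⊤ | out ⊤ | prev 0 | push {3}
  [6] u=1 | in ⊤ | out ⊤ | prev 2 | push {0}
  [7] u=2 | in ⊤ | out ⊤ | ==
  [8] u=3 | in ⊤ | out ⊤ | ==
  [9] u=0 | in ⊤ | out ⊤ | ==

Converged values:
  [0] ⊤
  [1] ⊤
  [2] ⊤
  [3] ⊤

9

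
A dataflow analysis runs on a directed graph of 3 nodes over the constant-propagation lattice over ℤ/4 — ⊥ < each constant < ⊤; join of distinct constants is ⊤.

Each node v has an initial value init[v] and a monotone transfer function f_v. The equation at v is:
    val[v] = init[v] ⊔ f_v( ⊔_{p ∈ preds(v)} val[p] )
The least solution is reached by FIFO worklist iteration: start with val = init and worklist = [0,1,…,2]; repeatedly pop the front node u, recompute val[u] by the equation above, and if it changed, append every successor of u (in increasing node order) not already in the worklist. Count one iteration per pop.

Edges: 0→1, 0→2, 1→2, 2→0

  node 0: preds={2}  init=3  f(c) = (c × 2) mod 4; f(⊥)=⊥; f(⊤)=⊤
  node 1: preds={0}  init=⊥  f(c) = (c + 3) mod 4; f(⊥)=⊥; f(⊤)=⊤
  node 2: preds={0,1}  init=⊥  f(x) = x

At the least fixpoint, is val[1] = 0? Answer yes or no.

Worklist (6 pops):
  #1 pop 0: in=⊥ → 3 (no change)
  #2 pop 1: in=3 → 2 (was ⊥); enqueue []
  #3 pop 2: in=⊤ → ⊤ (was ⊥); enqueue [0]
  #4 pop 0: in=⊤ → ⊤ (was 3); enqueue [1,2]
  #5 pop 1: in=⊤ → ⊤ (was 2); enqueue []
  #6 pop 2: in=⊤ → ⊤ (no change)

Fixpoint:
  val[0] = ⊤
  val[1] = ⊤
  val[2] = ⊤

no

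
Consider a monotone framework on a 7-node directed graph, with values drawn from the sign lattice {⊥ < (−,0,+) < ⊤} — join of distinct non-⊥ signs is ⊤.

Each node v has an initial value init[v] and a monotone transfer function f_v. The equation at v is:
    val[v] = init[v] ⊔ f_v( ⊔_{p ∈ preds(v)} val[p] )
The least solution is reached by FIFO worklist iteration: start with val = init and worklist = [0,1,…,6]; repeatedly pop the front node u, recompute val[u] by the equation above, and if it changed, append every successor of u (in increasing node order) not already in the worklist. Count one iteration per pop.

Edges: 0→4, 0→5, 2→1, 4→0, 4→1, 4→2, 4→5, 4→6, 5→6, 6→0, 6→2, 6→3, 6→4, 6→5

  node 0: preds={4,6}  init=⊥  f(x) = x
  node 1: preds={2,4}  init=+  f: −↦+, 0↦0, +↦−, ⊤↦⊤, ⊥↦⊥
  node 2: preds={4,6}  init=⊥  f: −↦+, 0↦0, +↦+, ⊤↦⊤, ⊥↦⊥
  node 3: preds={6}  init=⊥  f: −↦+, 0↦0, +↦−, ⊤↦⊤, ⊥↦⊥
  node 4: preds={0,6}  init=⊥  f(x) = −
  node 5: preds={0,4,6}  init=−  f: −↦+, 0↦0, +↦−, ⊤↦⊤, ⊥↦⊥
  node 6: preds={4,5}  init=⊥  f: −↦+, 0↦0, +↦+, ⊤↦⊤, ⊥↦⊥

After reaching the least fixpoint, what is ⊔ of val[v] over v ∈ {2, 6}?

Worklist (14 pops):
  #1 pop 0: in=⊥ → ⊥ (no change)
  #2 pop 1: in=⊥ → + (no change)
  #3 pop 2: in=⊥ → ⊥ (no change)
  #4 pop 3: in=⊥ → ⊥ (no change)
  #5 pop 4: in=⊥ → − (was ⊥); enqueue [0,1,2]
  #6 pop 5: in=− → ⊤ (was −); enqueue []
  #7 pop 6: in=⊤ → ⊤ (was ⊥); enqueue [3,4,5]
  #8 pop 0: in=⊤ → ⊤ (was ⊥); enqueue []
  #9 pop 1: in=− → + (no change)
  #10 pop 2: in=⊤ → ⊤ (was ⊥); enqueue [1]
  #11 pop 3: in=⊤ → ⊤ (was ⊥); enqueue []
  #12 pop 4: in=⊤ → − (no change)
  #13 pop 5: in=⊤ → ⊤ (no change)
  #14 pop 1: in=⊤ → ⊤ (was +); enqueue []

Fixpoint:
  val[0] = ⊤
  val[1] = ⊤
  val[2] = ⊤
  val[3] = ⊤
  val[4] = −
  val[5] = ⊤
  val[6] = ⊤

⊤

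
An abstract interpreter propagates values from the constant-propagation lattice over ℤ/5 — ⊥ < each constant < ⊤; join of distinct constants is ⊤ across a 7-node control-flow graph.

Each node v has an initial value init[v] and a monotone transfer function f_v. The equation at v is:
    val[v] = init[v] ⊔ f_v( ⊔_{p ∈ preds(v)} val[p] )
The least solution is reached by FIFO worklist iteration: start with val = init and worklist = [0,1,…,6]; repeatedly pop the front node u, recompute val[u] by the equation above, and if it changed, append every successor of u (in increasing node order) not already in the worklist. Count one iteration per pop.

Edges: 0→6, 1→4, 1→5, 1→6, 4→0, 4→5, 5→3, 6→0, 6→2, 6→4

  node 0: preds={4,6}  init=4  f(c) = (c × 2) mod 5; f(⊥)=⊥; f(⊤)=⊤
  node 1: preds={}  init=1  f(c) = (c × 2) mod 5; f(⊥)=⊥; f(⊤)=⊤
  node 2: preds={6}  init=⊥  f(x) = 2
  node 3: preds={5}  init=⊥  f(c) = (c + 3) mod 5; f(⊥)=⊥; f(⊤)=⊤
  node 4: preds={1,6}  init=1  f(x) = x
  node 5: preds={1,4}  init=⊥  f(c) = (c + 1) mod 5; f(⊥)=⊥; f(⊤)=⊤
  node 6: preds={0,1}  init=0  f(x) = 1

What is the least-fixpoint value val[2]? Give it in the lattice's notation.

2

Trace (11 dequeues):
  [1] u=0 | in ⊤ | out ⊤ | prev 4 | push {}
  [2] u=1 | in ⊥ | out 1 | ==
  [3] u=2 | in 0 | out 2 | prev ⊥ | push {}
  [4] u=3 | in ⊥ | out ⊥ | ==
  [5] u=4 | in ⊤ | out ⊤ | prev 1 | push {0}
  [6] u=5 | in ⊤ | out ⊤ | prev ⊥ | push {3}
  [7] u=6 | in ⊤ | out ⊤ | prev 0 | push {2,4}
  [8] u=0 | in ⊤ | out ⊤ | ==
  [9] u=3 | in ⊤ | out ⊤ | prev ⊥ | push {}
  [10] u=2 | in ⊤ | out 2 | ==
  [11] u=4 | in ⊤ | out ⊤ | ==

Converged values:
  [0] ⊤
  [1] 1
  [2] 2
  [3] ⊤
  [4] ⊤
  [5] ⊤
  [6] ⊤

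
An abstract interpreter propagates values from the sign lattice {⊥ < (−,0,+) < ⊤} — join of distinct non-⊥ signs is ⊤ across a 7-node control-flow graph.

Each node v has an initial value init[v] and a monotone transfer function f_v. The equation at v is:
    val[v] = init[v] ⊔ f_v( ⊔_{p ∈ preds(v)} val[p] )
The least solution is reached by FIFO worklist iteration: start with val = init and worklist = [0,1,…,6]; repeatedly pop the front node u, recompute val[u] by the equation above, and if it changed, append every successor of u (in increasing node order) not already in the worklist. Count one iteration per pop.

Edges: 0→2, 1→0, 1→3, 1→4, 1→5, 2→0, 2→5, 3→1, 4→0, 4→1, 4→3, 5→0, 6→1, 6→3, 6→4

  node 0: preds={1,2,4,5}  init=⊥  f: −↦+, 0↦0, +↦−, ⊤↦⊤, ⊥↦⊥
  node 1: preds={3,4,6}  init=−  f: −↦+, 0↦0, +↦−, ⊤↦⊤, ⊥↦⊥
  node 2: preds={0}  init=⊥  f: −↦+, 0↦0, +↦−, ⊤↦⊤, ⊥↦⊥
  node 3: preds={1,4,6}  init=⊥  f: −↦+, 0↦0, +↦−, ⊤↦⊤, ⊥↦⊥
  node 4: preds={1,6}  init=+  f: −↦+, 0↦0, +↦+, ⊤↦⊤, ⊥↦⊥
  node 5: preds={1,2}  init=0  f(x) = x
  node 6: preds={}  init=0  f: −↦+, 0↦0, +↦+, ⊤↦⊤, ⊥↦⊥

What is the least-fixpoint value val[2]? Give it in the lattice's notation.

Trace (10 dequeues):
  [1] u=0 | in ⊤ | out ⊤ | prev ⊥ | push {}
  [2] u=1 | in ⊤ | out ⊤ | prev − | push {0}
  [3] u=2 | in ⊤ | out ⊤ | prev ⊥ | push {}
  [4] u=3 | in ⊤ | out ⊤ | prev ⊥ | push {1}
  [5] u=4 | in ⊤ | out ⊤ | prev + | push {3}
  [6] u=5 | in ⊤ | out ⊤ | prev 0 | push {}
  [7] u=6 | in ⊥ | out 0 | ==
  [8] u=0 | in ⊤ | out ⊤ | ==
  [9] u=1 | in ⊤ | out ⊤ | ==
  [10] u=3 | in ⊤ | out ⊤ | ==

Converged values:
  [0] ⊤
  [1] ⊤
  [2] ⊤
  [3] ⊤
  [4] ⊤
  [5] ⊤
  [6] 0

⊤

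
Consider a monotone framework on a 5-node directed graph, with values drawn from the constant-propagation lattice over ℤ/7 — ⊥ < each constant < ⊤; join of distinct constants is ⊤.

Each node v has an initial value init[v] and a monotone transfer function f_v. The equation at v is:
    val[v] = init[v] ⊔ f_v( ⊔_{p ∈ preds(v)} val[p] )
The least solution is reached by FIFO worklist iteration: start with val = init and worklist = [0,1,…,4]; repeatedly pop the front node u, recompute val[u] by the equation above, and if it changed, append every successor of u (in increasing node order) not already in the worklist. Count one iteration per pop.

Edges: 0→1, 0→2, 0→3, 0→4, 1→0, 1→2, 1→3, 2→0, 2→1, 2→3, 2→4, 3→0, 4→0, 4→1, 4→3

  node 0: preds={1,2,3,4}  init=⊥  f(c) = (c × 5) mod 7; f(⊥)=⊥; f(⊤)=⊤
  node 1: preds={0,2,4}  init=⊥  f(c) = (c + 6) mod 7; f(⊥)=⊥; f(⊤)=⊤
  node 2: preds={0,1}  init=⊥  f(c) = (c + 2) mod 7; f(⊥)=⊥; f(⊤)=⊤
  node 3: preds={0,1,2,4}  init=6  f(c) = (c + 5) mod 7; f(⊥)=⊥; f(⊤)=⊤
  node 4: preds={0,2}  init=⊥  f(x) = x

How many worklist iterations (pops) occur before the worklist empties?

Iteration log — 11 steps:
  step 1. node 0  ⊔preds=6  new=2  old=⊥  +wl: 
  step 2. node 1  ⊔preds=2  new=1  old=⊥  +wl: 0
  step 3. node 2  ⊔preds=⊤  new=⊤  old=⊥  +wl: 1
  step 4. node 3  ⊔preds=⊤  new=⊤  old=6  +wl: 
  step 5. node 4  ⊔preds=⊤  new=⊤  old=⊥  +wl: 3
  step 6. node 0  ⊔preds=⊤  new=⊤  old=2  +wl: 2,4
  step 7. node 1  ⊔preds=⊤  new=⊤  old=1  +wl: 0
  step 8. node 3  ⊔preds=⊤  new=⊤  stable
  step 9. node 2  ⊔preds=⊤  new=⊤  stable
  step 10. node 4  ⊔preds=⊤  new=⊤  stable
  step 11. node 0  ⊔preds=⊤  new=⊤  stable

Least fixpoint reached:
  node 0: ⊤
  node 1: ⊤
  node 2: ⊤
  node 3: ⊤
  node 4: ⊤

11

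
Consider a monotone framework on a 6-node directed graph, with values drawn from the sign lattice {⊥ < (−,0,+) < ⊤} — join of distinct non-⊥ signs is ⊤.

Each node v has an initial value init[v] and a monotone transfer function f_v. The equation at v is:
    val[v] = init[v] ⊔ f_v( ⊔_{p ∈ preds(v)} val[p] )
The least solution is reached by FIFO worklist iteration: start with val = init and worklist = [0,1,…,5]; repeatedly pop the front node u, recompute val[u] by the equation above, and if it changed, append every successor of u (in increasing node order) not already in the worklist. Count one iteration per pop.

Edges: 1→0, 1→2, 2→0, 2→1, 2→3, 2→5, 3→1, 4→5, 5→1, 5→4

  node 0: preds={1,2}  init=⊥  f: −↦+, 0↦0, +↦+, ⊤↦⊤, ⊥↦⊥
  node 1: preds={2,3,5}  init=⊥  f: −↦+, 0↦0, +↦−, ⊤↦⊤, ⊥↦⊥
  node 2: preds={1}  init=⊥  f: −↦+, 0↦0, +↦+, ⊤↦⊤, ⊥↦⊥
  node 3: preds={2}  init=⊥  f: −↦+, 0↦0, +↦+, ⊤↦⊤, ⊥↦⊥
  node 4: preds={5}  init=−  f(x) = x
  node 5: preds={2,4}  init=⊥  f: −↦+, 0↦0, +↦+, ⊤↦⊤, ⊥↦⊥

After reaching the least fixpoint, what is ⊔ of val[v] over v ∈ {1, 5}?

⊤

Trace (22 dequeues):
  [1] u=0 | in ⊥ | out ⊥ | ==
  [2] u=1 | in ⊥ | out ⊥ | ==
  [3] u=2 | in ⊥ | out ⊥ | ==
  [4] u=3 | in ⊥ | out ⊥ | ==
  [5] u=4 | in ⊥ | out − | ==
  [6] u=5 | in − | out + | prev ⊥ | push {1,4}
  [7] u=1 | in + | out − | prev ⊥ | push {0,2}
  [8] u=4 | in + | out ⊤ | prev − | push {5}
  [9] u=0 | in − | out + | prev ⊥ | push {}
  [10] u=2 | in − | out + | prev ⊥ | push {0,1,3}
  [11] u=5 | in ⊤ | out ⊤ | prev + | push {4}
  [12] u=0 | in ⊤ | out ⊤ | prev + | push {}
  [13] u=1 | in ⊤ | out ⊤ | prev − | push {0,2}
  [14] u=3 | in + | out + | prev ⊥ | push {1}
  [15] u=4 | in ⊤ | out ⊤ | ==
  [16] u=0 | in ⊤ | out ⊤ | ==
  [17] u=2 | in ⊤ | out ⊤ | prev + | push {0,3,5}
  [18] u=1 | in ⊤ | out ⊤ | ==
  [19] u=0 | in ⊤ | out ⊤ | ==
  [20] u=3 | in ⊤ | out ⊤ | prev + | push {1}
  [21] u=5 | in ⊤ | out ⊤ | ==
  [22] u=1 | in ⊤ | out ⊤ | ==

Converged values:
  [0] ⊤
  [1] ⊤
  [2] ⊤
  [3] ⊤
  [4] ⊤
  [5] ⊤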